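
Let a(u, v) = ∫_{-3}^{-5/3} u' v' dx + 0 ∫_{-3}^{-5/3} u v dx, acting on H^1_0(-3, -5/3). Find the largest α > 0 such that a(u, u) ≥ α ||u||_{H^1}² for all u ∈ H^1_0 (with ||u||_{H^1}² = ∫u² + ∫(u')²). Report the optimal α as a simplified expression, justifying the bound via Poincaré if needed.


α = 9*π^2/(16 + 9*π^2)

Coercivity of a(·,·) on H^1_0(-3, -5/3) means a(u, u) ≥ α ||u||_{H^1}² for every u ∈ H^1_0.
The interval has length L = 4/3, and Poincaré/coercivity depend only on L. Here a(u, u) = ∫(u')² + (0)·∫u².
Here c = 0, so a(u,u) = ∫(u')² alone. The condition a(u,u) ≥ α||u||_{H^1}² reads (1−α)∫(u')² ≥ (α−c)∫u². Any admissible α is ≤ 1 (rapidly oscillating u have ∫u²/∫(u')² → 0), and α = 1 would force 0 ≥ (1−c)∫u², impossible since c < 1; so 1−α > 0. By the sharp Poincaré inequality on H^1_0 of an interval of length L, ∫(u')² ≥ (π/L)²∫u² with equality for the first sine mode sin(π(x−x₀)/L) (x₀ the left endpoint), so the inequality holds for all u iff (1−α)(π/L)² ≥ α − c, i.e. α ≤ ((π/L)² + c)/((π/L)² + 1) = (1 + c(L/π)²)/(1 + (L/π)²). (Direct route, valid since c ≤ 0: Poincaré gives c∫u² ≥ c(L/π)²∫(u')², so a(u,u) ≥ (1 + c(L/π)²)∫(u')², while ||u||_{H^1}² ≤ (1 + (L/π)²)∫(u')²; dividing yields the same α.) With (π/L)² = 9*π^2/16 and c = 0, the largest admissible constant is α = ((π/L)² + c)/((π/L)² + 1).
Simplifying, α = 9*π^2/(16 + 9*π^2).


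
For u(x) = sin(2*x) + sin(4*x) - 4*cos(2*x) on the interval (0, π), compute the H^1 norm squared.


||u||_{H^1(0,π)}^2 = 51*π

u'(x) = 8*sin(2*x) + 2*cos(2*x) + 4*cos(4*x).
Expand u² and (u')² and integrate term by term on (0, π), using: for integers n ≥ 1, ∫_0^π sin²(nx) dx = ∫_0^π cos²(nx) dx = π/2; for n ≠ n', ∫_0^π sin(nx)sin(n'x) dx = ∫_0^π cos(nx)cos(n'x) dx = 0; and by product-to-sum, ∫_0^π sin(nx)cos(n'x) dx = ½∫_0^π [sin((n+n')x) + sin((n−n')x)] dx, which is 0 when n+n' is even and 2n/(n²−n'²) when n+n' is odd (it need not vanish on (0, π)).
  u² squared terms: (-4)²·∫cos(2x)² dx = 16·π/2 = 8*π;  (1)²·∫sin(2x)² dx = 1·π/2 = π/2;  (1)²·∫sin(4x)² dx = 1·π/2 = π/2.
  u² cross terms: 2·(-4)·(1)·∫cos(2x)·sin(2x) dx = -8·(0) = 0;  2·(-4)·(1)·∫cos(2x)·sin(4x) dx = -8·(0) = 0;  2·(1)·(1)·∫sin(2x)·sin(4x) dx = 2·(0) = 0.
  So ∫_0^π u² dx = 8*π + π/2 + π/2 + 0 + 0 + 0 = 9*π.
  (u')² squared terms: (2)²·∫cos(2x)² dx = 4·π/2 = 2*π;  (4)²·∫cos(4x)² dx = 16·π/2 = 8*π;  (8)²·∫sin(2x)² dx = 64·π/2 = 32*π.
  (u')² cross terms: 2·(2)·(4)·∫cos(2x)·cos(4x) dx = 16·(0) = 0;  2·(2)·(8)·∫cos(2x)·sin(2x) dx = 32·(0) = 0;  2·(4)·(8)·∫cos(4x)·sin(2x) dx = 64·(0) = 0.
  So ∫_0^π (u')² dx = 2*π + 8*π + 32*π + 0 + 0 + 0 = 42*π.
||u||_{H^1}^2 = (9*π) + (42*π) = 51*π.


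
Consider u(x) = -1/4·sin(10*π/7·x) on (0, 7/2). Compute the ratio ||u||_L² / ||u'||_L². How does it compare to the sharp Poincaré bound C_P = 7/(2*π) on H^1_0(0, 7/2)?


||u||_L² / ||u'||_L² = 7/(10*π) < C_P = 7/(2*π).

u(x) = -1/4·sin(10*π/7·x), so u'(x) = -5*π*cos(10*π*x/7)/14.
Writing u(x) = A·sin(kπx/L) with A = -1/4 and k = 5, use ∫_0^L sin²(kπx/L) dx = L/2 and ∫_0^L cos²(kπx/L) dx = L/2.
u² = 1/16·sin²(10*π/7·x) and (u')² = 25*π^2/196·cos²(10*π/7·x), and each of sin², cos² integrates to L/2 = 7/4 over (0, 7/2).
∫_0^7/2 u² dx = 7/64, so ||u||_L² = sqrt(7)/8.
∫_0^7/2 (u')² dx = 25*π^2/112, so ||u'||_L² = 5*sqrt(7)*π/28.
Ratio ||u||_L² / ||u'||_L² = 7/(10*π).
Sharp Poincaré constant on H^1_0(0, 7/2) is C_P = L/π = 7/(2*π), achieved by sin(2*π/7·x).
This is the k = 5 harmonic; the ratio L/(kπ) is strictly less than C_P = L/π, consistent with the sharp inequality ||u||_L² ≤ C_P ||u'||_L².


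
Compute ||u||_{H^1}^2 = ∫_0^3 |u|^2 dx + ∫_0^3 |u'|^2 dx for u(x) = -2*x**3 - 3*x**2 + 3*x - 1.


||u||_{H^1}^2 = 382341/70

The H^1 norm (squared) on an interval (0, L) is
  ||u||_{H^1}^2 = ∫_0^L u(x)^2 dx + ∫_0^L u'(x)^2 dx.
Compute u'(x) = -6*x**2 - 6*x + 3.
Then u(x)^2 = 4*x**6 + 12*x**5 - 3*x**4 - 14*x**3 + 15*x**2 - 6*x + 1 and u'(x)^2 = 36*x**4 + 72*x**3 - 36*x + 9.
Integrate each monomial from 0 to 3 using ∫_0^3 c·x^n dx = c·3^(n+1)/(n+1):
  ∫_0^3 u(x)^2 dx = ∫_0^3 (4*x^6 + 12*x^5 - 3*x^4 - 14*x^3 + 15*x^2 - 6*x + 1) dx. Term by term:
    ∫_0^3 4*x^6 dx = 8748/7;  ∫_0^3 12*x^5 dx = 1458;  ∫_0^3 -3*x^4 dx = -729/5;
    ∫_0^3 -14*x^3 dx = -567/2;  ∫_0^3 15*x^2 dx = 135;  ∫_0^3 -6*x dx = -27;
    ∫_0^3 1 dx = 3.
  Sum: 8748/7 + 1458 − 729/5 − 567/2 + 135 − 27 + 3 = 167259/70.
  ∫_0^3 u'(x)^2 dx = ∫_0^3 (36*x^4 + 72*x^3 - 36*x + 9) dx. Term by term:
    ∫_0^3 36*x^4 dx = 8748/5;  ∫_0^3 72*x^3 dx = 1458;  ∫_0^3 -36*x dx = -162;
    ∫_0^3 9 dx = 27.
  Sum: 8748/5 + 1458 − 162 + 27 = 15363/5.
Adding: ||u||_{H^1}^2 = 167259/70 + 15363/5 = 382341/70.


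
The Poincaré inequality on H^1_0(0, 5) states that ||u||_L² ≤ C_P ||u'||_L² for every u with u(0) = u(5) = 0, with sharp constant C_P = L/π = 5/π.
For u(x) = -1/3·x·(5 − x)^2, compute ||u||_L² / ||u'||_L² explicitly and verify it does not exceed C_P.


||u||_L² / ||u'||_L² = 5*sqrt(14)/14 < C_P = 5/π.

u(x) = -1/3·x·(5 − x)^2, so u'(x) = (5 - 3*x)*(x - 5)/3.
u(x) = -1/3·x·(5 − x)^2 vanishes at x = 0 and x = 5, so u ∈ H^1_0(0, 5). Differentiate via the product rule and integrate the resulting polynomials term by term.
  ∫_0^5 u² dx = ∫_0^5 (x^6/9 - 20*x^5/9 + 50*x^4/3 - 500*x^3/9 + 625*x^2/9) dx. Term by term:
    ∫_0^5 x^6/9 dx = 78125/63;  ∫_0^5 -20*x^5/9 dx = -156250/27;  ∫_0^5 50*x^4/3 dx = 31250/3;
    ∫_0^5 -500*x^3/9 dx = -78125/9;  ∫_0^5 625*x^2/9 dx = 78125/27.
  Sum: 78125/63 − 156250/27 + 31250/3 − 78125/9 + 78125/27 = 15625/189.
  ∫_0^5 (u')² dx = ∫_0^5 (x^4 - 40*x^3/3 + 550*x^2/9 - 1000*x/9 + 625/9) dx. Term by term:
    ∫_0^5 x^4 dx = 625;  ∫_0^5 -40*x^3/3 dx = -6250/3;  ∫_0^5 550*x^2/9 dx = 68750/27;
    ∫_0^5 -1000*x/9 dx = -12500/9;  ∫_0^5 625/9 dx = 3125/9.
  Sum: 625 − 6250/3 + 68750/27 − 12500/9 + 3125/9 = 1250/27.
∫_0^5 u² dx = 15625/189, so ||u||_L² = 125*sqrt(21)/63.
∫_0^5 (u')² dx = 1250/27, so ||u'||_L² = 25*sqrt(6)/9.
Ratio ||u||_L² / ||u'||_L² = 5*sqrt(14)/14.
Sharp Poincaré constant on H^1_0(0, 5) is C_P = L/π = 5/π, achieved by sin(π/5·x).
A polynomial bump cannot attain the sharp Poincaré constant (only the first sine eigenfunction does), so the ratio is strictly less than C_P, consistent with ||u||_L² ≤ C_P ||u'||_L².


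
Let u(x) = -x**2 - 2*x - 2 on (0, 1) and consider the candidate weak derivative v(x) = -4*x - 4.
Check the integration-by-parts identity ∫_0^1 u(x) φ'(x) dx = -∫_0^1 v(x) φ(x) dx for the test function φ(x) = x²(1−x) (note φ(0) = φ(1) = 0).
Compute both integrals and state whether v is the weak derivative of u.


LHS = 4/15, RHS = 8/15. No, v is not the weak derivative of u.

u(x) = -x**2 - 2*x - 2, classical derivative u'(x) = -2*x - 2.
φ(x) = x²(1−x), so φ'(x) = x*(2 - 3*x).
Note φ(0) = φ(1) = 0, so the boundary term u·φ vanishes.
LHS = ∫_0^1 u(x) φ'(x) dx = ∫_0^1 (3*x^4 + 4*x^3 + 2*x^2 - 4*x) dx. Term by term:
  ∫_0^1 3*x^4 dx = 3/5;  ∫_0^1 4*x^3 dx = 1;  ∫_0^1 2*x^2 dx = 2/3;
  ∫_0^1 -4*x dx = -2.
Sum: 3/5 + 1 + 2/3 − 2 = 4/15.
So LHS = 4/15.
∫_0^1 v(x) φ(x) dx = ∫_0^1 (4*x^4 - 4*x^2) dx. Term by term:
  ∫_0^1 4*x^4 dx = 4/5;  ∫_0^1 -4*x^2 dx = -4/3.
Sum: 4/5 − 4/3 = -8/15.
So RHS = -∫_0^1 v(x) φ(x) dx = 8/15.
LHS − RHS = -4/15 ≠ 0, so the identity fails.
(For a valid weak derivative the identity must hold for EVERY test function, in particular this one. The failure shows v is NOT the weak derivative of u.)
Correct weak derivative would be u'(x) = -2*x - 2.


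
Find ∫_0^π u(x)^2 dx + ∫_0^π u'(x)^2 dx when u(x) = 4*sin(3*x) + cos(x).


||u||_{H^1(0,π)}^2 = 81*π

u'(x) = -sin(x) + 12*cos(3*x).
Expand u² and (u')² and integrate term by term on (0, π), using: for integers n ≥ 1, ∫_0^π sin²(nx) dx = ∫_0^π cos²(nx) dx = π/2; for n ≠ n', ∫_0^π sin(nx)sin(n'x) dx = ∫_0^π cos(nx)cos(n'x) dx = 0; and by product-to-sum, ∫_0^π sin(nx)cos(n'x) dx = ½∫_0^π [sin((n+n')x) + sin((n−n')x)] dx, which is 0 when n+n' is even and 2n/(n²−n'²) when n+n' is odd (it need not vanish on (0, π)).
  u² squared terms: (4)²·∫sin(3x)² dx = 16·π/2 = 8*π;  (1)²·∫cos(x)² dx = 1·π/2 = π/2.
  u² cross terms: 2·(4)·(1)·∫sin(3x)·cos(x) dx = 8·(0) = 0.
  So ∫_0^π u² dx = 8*π + π/2 + 0 = 17*π/2.
  (u')² squared terms: (-1)²·∫sin(x)² dx = 1·π/2 = π/2;  (12)²·∫cos(3x)² dx = 144·π/2 = 72*π.
  (u')² cross terms: 2·(-1)·(12)·∫sin(x)·cos(3x) dx = -24·(0) = 0.
  So ∫_0^π (u')² dx = π/2 + 72*π + 0 = 145*π/2.
||u||_{H^1}^2 = (17*π/2) + (145*π/2) = 81*π.


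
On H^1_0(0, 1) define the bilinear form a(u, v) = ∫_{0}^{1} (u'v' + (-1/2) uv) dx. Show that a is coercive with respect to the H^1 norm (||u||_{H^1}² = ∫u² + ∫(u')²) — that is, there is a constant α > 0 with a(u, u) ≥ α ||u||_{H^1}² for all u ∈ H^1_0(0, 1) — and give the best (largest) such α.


α = (-1/2 + π^2)/(1 + π^2)

Coercivity of a(·,·) on H^1_0(0, 1) means a(u, u) ≥ α ||u||_{H^1}² for every u ∈ H^1_0.
The interval has length L = 1, and Poincaré/coercivity depend only on L. Here a(u, u) = ∫(u')² + (-1/2)·∫u².
Here c = -1/2 < 0 with |c| < (π/L)² = π^2, so coercivity still holds. The condition a(u,u) ≥ α||u||_{H^1}² reads (1−α)∫(u')² ≥ (α−c)∫u². Any admissible α is ≤ 1 (rapidly oscillating u have ∫u²/∫(u')² → 0), and α = 1 would force 0 ≥ (1−c)∫u², impossible since c < 1; so 1−α > 0. By the sharp Poincaré inequality on H^1_0 of an interval of length L, ∫(u')² ≥ (π/L)²∫u² with equality for the first sine mode sin(π(x−x₀)/L) (x₀ the left endpoint), so the inequality holds for all u iff (1−α)(π/L)² ≥ α − c, i.e. α ≤ ((π/L)² + c)/((π/L)² + 1) = (1 + c(L/π)²)/(1 + (L/π)²). (Direct route, valid since c ≤ 0: Poincaré gives c∫u² ≥ c(L/π)²∫(u')², so a(u,u) ≥ (1 + c(L/π)²)∫(u')², while ||u||_{H^1}² ≤ (1 + (L/π)²)∫(u')²; dividing yields the same α.) With (π/L)² = π^2 and c = -1/2, the largest admissible constant is α = ((π/L)² + c)/((π/L)² + 1).
Simplifying, α = (-1/2 + π^2)/(1 + π^2).


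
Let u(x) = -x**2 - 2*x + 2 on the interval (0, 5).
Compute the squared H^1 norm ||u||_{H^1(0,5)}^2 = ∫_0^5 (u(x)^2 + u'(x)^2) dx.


||u||_{H^1}^2 = 4370/3

The H^1 norm (squared) on an interval (0, L) is
  ||u||_{H^1}^2 = ∫_0^L u(x)^2 dx + ∫_0^L u'(x)^2 dx.
Compute u'(x) = -2*x - 2.
Then u(x)^2 = x**4 + 4*x**3 - 8*x + 4 and u'(x)^2 = 4*x**2 + 8*x + 4.
Integrate each monomial from 0 to 5 using ∫_0^5 c·x^n dx = c·5^(n+1)/(n+1):
  ∫_0^5 u(x)^2 dx = ∫_0^5 (x^4 + 4*x^3 - 8*x + 4) dx. Term by term:
    ∫_0^5 x^4 dx = 625;  ∫_0^5 4*x^3 dx = 625;  ∫_0^5 -8*x dx = -100;
    ∫_0^5 4 dx = 20.
  Sum: 625 + 625 − 100 + 20 = 1170.
  ∫_0^5 u'(x)^2 dx = ∫_0^5 (4*x^2 + 8*x + 4) dx. Term by term:
    ∫_0^5 4*x^2 dx = 500/3;  ∫_0^5 8*x dx = 100;  ∫_0^5 4 dx = 20.
  Sum: 500/3 + 100 + 20 = 860/3.
Adding: ||u||_{H^1}^2 = 1170 + 860/3 = 4370/3.


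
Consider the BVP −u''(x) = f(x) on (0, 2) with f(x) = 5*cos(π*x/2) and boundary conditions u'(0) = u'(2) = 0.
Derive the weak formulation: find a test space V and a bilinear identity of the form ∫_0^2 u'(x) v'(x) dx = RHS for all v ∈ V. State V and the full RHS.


V = H^1(0, 2) (no boundary constraint on v; u is determined up to an additive constant); weak form: ∫_0^2 u'v' dx = ∫_0^2 (5*cos(π*x/2)) v dx for all v ∈ V.

Multiply both sides by a test function v and integrate from 0 to 2:
  ∫_0^2 −u''(x) v(x) dx = ∫_0^2 f(x) v(x) dx.
Integrate the LHS by parts once:
  ∫_0^2 −u'' v dx = −[u'(x) v(x)]_0^2 + ∫_0^2 u'(x) v'(x) dx.
Thus ∫_0^2 u'(x) v'(x) dx = ∫_0^2 f(x) v(x) dx + [u'(x) v(x)]_0^2.
Choose V so that boundary terms are either known or forced to vanish.
u has homogeneous Neumann: u'(0) = u'(2) = 0. So [u' v]_0^2 = 0·v(2) − 0·v(0) = 0 for any v; take V = H^1(0, 2).
Weak formulation: find u (satisfying any essential BC) such that ∫_0^2 u'(x) v'(x) dx = ∫_0^2 f v dx for all v ∈ V (homogeneous Neumann, so boundary terms vanish).
Substituting f(x) = 5*cos(π*x/2), the right-hand side is ∫_0^2 (5*cos(π*x/2)) v dx.
Compatibility check (pure Neumann): taking v ≡ 1 ∈ V gives 0 = ∫_0^2 f dx + (0) − (0), i.e. ∫_0^2 f dx must equal u'(0) − u'(2) = 0. Indeed ∫_0^2 (5*cos(π*x/2)) dx = 0, so the data are compatible. The solution is then unique only up to an additive constant (fix it e.g. by requiring ∫_0^2 u dx = 0).


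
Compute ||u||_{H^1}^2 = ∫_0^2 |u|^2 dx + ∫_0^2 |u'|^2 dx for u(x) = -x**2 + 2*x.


||u||_{H^1}^2 = 56/15

The H^1 norm (squared) on an interval (0, L) is
  ||u||_{H^1}^2 = ∫_0^L u(x)^2 dx + ∫_0^L u'(x)^2 dx.
Compute u'(x) = 2 - 2*x.
Then u(x)^2 = x**4 - 4*x**3 + 4*x**2 and u'(x)^2 = 4*x**2 - 8*x + 4.
Integrate each monomial from 0 to 2 using ∫_0^2 c·x^n dx = c·2^(n+1)/(n+1):
  ∫_0^2 u(x)^2 dx = ∫_0^2 (x^4 - 4*x^3 + 4*x^2) dx. Term by term:
    ∫_0^2 x^4 dx = 32/5;  ∫_0^2 -4*x^3 dx = -16;  ∫_0^2 4*x^2 dx = 32/3.
  Sum: 32/5 − 16 + 32/3 = 16/15.
  ∫_0^2 u'(x)^2 dx = ∫_0^2 (4*x^2 - 8*x + 4) dx. Term by term:
    ∫_0^2 4*x^2 dx = 32/3;  ∫_0^2 -8*x dx = -16;  ∫_0^2 4 dx = 8.
  Sum: 32/3 − 16 + 8 = 8/3.
Adding: ||u||_{H^1}^2 = 16/15 + 8/3 = 56/15.


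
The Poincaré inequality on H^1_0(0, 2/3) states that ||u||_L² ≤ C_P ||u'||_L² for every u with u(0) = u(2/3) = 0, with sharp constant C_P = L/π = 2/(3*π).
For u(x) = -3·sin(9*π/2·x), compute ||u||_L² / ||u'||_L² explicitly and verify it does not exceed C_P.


||u||_L² / ||u'||_L² = 2/(9*π) < C_P = 2/(3*π).

u(x) = -3·sin(9*π/2·x), so u'(x) = -27*π*cos(9*π*x/2)/2.
Writing u(x) = A·sin(kπx/L) with A = -3 and k = 3, use ∫_0^L sin²(kπx/L) dx = L/2 and ∫_0^L cos²(kπx/L) dx = L/2.
u² = 9·sin²(9*π/2·x) and (u')² = 729*π^2/4·cos²(9*π/2·x), and each of sin², cos² integrates to L/2 = 1/3 over (0, 2/3).
∫_0^2/3 u² dx = 3, so ||u||_L² = sqrt(3).
∫_0^2/3 (u')² dx = 243*π^2/4, so ||u'||_L² = 9*sqrt(3)*π/2.
Ratio ||u||_L² / ||u'||_L² = 2/(9*π).
Sharp Poincaré constant on H^1_0(0, 2/3) is C_P = L/π = 2/(3*π), achieved by sin(3*π/2·x).
This is the k = 3 harmonic; the ratio L/(kπ) is strictly less than C_P = L/π, consistent with the sharp inequality ||u||_L² ≤ C_P ||u'||_L².


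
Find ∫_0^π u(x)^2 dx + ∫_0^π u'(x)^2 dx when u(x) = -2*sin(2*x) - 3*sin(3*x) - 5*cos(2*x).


||u||_{H^1(0,π)}^2 = 180 + 235*π/2

u'(x) = 10*sin(2*x) - 4*cos(2*x) - 9*cos(3*x).
Expand u² and (u')² and integrate term by term on (0, π), using: for integers n ≥ 1, ∫_0^π sin²(nx) dx = ∫_0^π cos²(nx) dx = π/2; for n ≠ n', ∫_0^π sin(nx)sin(n'x) dx = ∫_0^π cos(nx)cos(n'x) dx = 0; and by product-to-sum, ∫_0^π sin(nx)cos(n'x) dx = ½∫_0^π [sin((n+n')x) + sin((n−n')x)] dx, which is 0 when n+n' is even and 2n/(n²−n'²) when n+n' is odd (it need not vanish on (0, π)).
  u² squared terms: (-5)²·∫cos(2x)² dx = 25·π/2 = 25*π/2;  (-3)²·∫sin(3x)² dx = 9·π/2 = 9*π/2;  (-2)²·∫sin(2x)² dx = 4·π/2 = 2*π.
  u² cross terms: 2·(-5)·(-3)·∫cos(2x)·sin(3x) dx = 30·(6/5) = 36;  2·(-5)·(-2)·∫cos(2x)·sin(2x) dx = 20·(0) = 0;  2·(-3)·(-2)·∫sin(3x)·sin(2x) dx = 12·(0) = 0.
  So ∫_0^π u² dx = 25*π/2 + 9*π/2 + 2*π + 36 + 0 + 0 = 36 + 19*π.
  (u')² squared terms: (-9)²·∫cos(3x)² dx = 81·π/2 = 81*π/2;  (-4)²·∫cos(2x)² dx = 16·π/2 = 8*π;  (10)²·∫sin(2x)² dx = 100·π/2 = 50*π.
  (u')² cross terms: 2·(-9)·(-4)·∫cos(3x)·cos(2x) dx = 72·(0) = 0;  2·(-9)·(10)·∫cos(3x)·sin(2x) dx = -180·(-4/5) = 144;  2·(-4)·(10)·∫cos(2x)·sin(2x) dx = -80·(0) = 0.
  So ∫_0^π (u')² dx = 81*π/2 + 8*π + 50*π + 0 + 144 + 0 = 144 + 197*π/2.
||u||_{H^1}^2 = (36 + 19*π) + (144 + 197*π/2) = 180 + 235*π/2.


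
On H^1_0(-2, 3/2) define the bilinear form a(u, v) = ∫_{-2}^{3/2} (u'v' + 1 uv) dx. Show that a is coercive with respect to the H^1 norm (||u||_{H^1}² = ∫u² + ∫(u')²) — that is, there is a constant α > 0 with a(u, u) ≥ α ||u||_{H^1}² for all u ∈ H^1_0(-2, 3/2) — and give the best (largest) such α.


α = 1

Coercivity of a(·,·) on H^1_0(-2, 3/2) means a(u, u) ≥ α ||u||_{H^1}² for every u ∈ H^1_0.
The interval has length L = 7/2, and Poincaré/coercivity depend only on L. Here a(u, u) = ∫(u')² + (1)·∫u².
Here c = 1 ≥ 1, so a(u,u) = ∫(u')² + c∫u² ≥ ∫(u')² + ∫u² = ||u||_{H^1}², i.e. α = 1 works. No larger α is possible: a(u,u) ≥ α||u||_{H^1}² means (1−α)∫(u')² ≥ (α−c)∫u², and for the modes u_n = sin(nπ(x−x₀)/L) (x₀ the left endpoint) one has ∫u_n²/∫(u_n')² = (L/(nπ))² → 0, so a(u_n,u_n)/||u_n||_{H^1}² → 1. Hence the optimal constant is α = 1.
Therefore α = 1.


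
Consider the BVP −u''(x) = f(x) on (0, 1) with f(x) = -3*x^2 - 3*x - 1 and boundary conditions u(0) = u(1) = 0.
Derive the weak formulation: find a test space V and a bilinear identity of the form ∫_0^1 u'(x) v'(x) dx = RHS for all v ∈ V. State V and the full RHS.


V = H^1_0(0, 1) (so v(0) = v(1) = 0); weak form: ∫_0^1 u'v' dx = ∫_0^1 (-3*x^2 - 3*x - 1) v dx for all v ∈ V.

Multiply both sides by a test function v and integrate from 0 to 1:
  ∫_0^1 −u''(x) v(x) dx = ∫_0^1 f(x) v(x) dx.
Integrate the LHS by parts once:
  ∫_0^1 −u'' v dx = −[u'(x) v(x)]_0^1 + ∫_0^1 u'(x) v'(x) dx.
Thus ∫_0^1 u'(x) v'(x) dx = ∫_0^1 f(x) v(x) dx + [u'(x) v(x)]_0^1.
Choose V so that boundary terms are either known or forced to vanish.
u is Dirichlet: u(0) = u(1) = 0. Let V = H^1_0(0, 1); then v(0) = v(1) = 0, and [u' v]_0^1 = 0.
Weak formulation: find u (satisfying any essential BC) such that ∫_0^1 u'(x) v'(x) dx = ∫_0^1 f v dx for all v ∈ V.
Substituting f(x) = -3*x^2 - 3*x - 1, the right-hand side is ∫_0^1 (-3*x^2 - 3*x - 1) v dx.


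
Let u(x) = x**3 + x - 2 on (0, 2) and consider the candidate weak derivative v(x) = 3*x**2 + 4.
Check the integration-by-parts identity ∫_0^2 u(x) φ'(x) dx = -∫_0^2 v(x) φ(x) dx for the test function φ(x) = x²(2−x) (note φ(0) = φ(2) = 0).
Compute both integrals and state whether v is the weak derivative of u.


LHS = -116/15, RHS = -176/15. No, v is not the weak derivative of u.

u(x) = x**3 + x - 2, classical derivative u'(x) = 3*x**2 + 1.
φ(x) = x²(2−x), so φ'(x) = x*(4 - 3*x).
Note φ(0) = φ(2) = 0, so the boundary term u·φ vanishes.
LHS = ∫_0^2 u(x) φ'(x) dx = ∫_0^2 (-3*x^5 + 4*x^4 - 3*x^3 + 10*x^2 - 8*x) dx. Term by term:
  ∫_0^2 -3*x^5 dx = -32;  ∫_0^2 4*x^4 dx = 128/5;  ∫_0^2 -3*x^3 dx = -12;
  ∫_0^2 10*x^2 dx = 80/3;  ∫_0^2 -8*x dx = -16.
Sum: -32 + 128/5 − 12 + 80/3 − 16 = -116/15.
So LHS = -116/15.
∫_0^2 v(x) φ(x) dx = ∫_0^2 (-3*x^5 + 6*x^4 - 4*x^3 + 8*x^2) dx. Term by term:
  ∫_0^2 -3*x^5 dx = -32;  ∫_0^2 6*x^4 dx = 192/5;  ∫_0^2 -4*x^3 dx = -16;
  ∫_0^2 8*x^2 dx = 64/3.
Sum: -32 + 192/5 − 16 + 64/3 = 176/15.
So RHS = -∫_0^2 v(x) φ(x) dx = -176/15.
LHS − RHS = 4 ≠ 0, so the identity fails.
(For a valid weak derivative the identity must hold for EVERY test function, in particular this one. The failure shows v is NOT the weak derivative of u.)
Correct weak derivative would be u'(x) = 3*x**2 + 1.


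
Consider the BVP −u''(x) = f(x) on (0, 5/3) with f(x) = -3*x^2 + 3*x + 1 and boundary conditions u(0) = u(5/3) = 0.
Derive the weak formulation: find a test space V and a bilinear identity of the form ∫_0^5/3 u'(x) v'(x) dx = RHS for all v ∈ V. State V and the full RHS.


V = H^1_0(0, 5/3) (so v(0) = v(5/3) = 0); weak form: ∫_0^5/3 u'v' dx = ∫_0^5/3 (-3*x^2 + 3*x + 1) v dx for all v ∈ V.

Multiply both sides by a test function v and integrate from 0 to 5/3:
  ∫_0^5/3 −u''(x) v(x) dx = ∫_0^5/3 f(x) v(x) dx.
Integrate the LHS by parts once:
  ∫_0^5/3 −u'' v dx = −[u'(x) v(x)]_0^5/3 + ∫_0^5/3 u'(x) v'(x) dx.
Thus ∫_0^5/3 u'(x) v'(x) dx = ∫_0^5/3 f(x) v(x) dx + [u'(x) v(x)]_0^5/3.
Choose V so that boundary terms are either known or forced to vanish.
u is Dirichlet: u(0) = u(5/3) = 0. Let V = H^1_0(0, 5/3); then v(0) = v(5/3) = 0, and [u' v]_0^5/3 = 0.
Weak formulation: find u (satisfying any essential BC) such that ∫_0^5/3 u'(x) v'(x) dx = ∫_0^5/3 f v dx for all v ∈ V.
Substituting f(x) = -3*x^2 + 3*x + 1, the right-hand side is ∫_0^5/3 (-3*x^2 + 3*x + 1) v dx.


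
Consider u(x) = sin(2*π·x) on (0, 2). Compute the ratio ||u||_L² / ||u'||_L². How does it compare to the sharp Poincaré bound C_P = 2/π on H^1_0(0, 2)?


||u||_L² / ||u'||_L² = 1/(2*π) < C_P = 2/π.

u(x) = sin(2*π·x), so u'(x) = 2*π*cos(2*π*x).
Writing u(x) = A·sin(kπx/L) with A = 1 and k = 4, use ∫_0^L sin²(kπx/L) dx = L/2 and ∫_0^L cos²(kπx/L) dx = L/2.
u² = 1·sin²(2*π·x) and (u')² = 4*π^2·cos²(2*π·x), and each of sin², cos² integrates to L/2 = 1 over (0, 2).
∫_0^2 u² dx = 1, so ||u||_L² = 1.
∫_0^2 (u')² dx = 4*π^2, so ||u'||_L² = 2*π.
Ratio ||u||_L² / ||u'||_L² = 1/(2*π).
Sharp Poincaré constant on H^1_0(0, 2) is C_P = L/π = 2/π, achieved by sin(π/2·x).
This is the k = 4 harmonic; the ratio L/(kπ) is strictly less than C_P = L/π, consistent with the sharp inequality ||u||_L² ≤ C_P ||u'||_L².


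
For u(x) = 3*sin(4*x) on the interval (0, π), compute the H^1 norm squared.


||u||_{H^1(0,π)}^2 = 153*π/2

u'(x) = 12*cos(4*x).
Expand u² and (u')² and integrate term by term on (0, π), using: for integers n ≥ 1, ∫_0^π sin²(nx) dx = ∫_0^π cos²(nx) dx = π/2; for n ≠ n', ∫_0^π sin(nx)sin(n'x) dx = ∫_0^π cos(nx)cos(n'x) dx = 0; and by product-to-sum, ∫_0^π sin(nx)cos(n'x) dx = ½∫_0^π [sin((n+n')x) + sin((n−n')x)] dx, which is 0 when n+n' is even and 2n/(n²−n'²) when n+n' is odd (it need not vanish on (0, π)).
  u² squared terms: (3)²·∫sin(4x)² dx = 9·π/2 = 9*π/2.
  So ∫_0^π u² dx = 9*π/2.
  (u')² squared terms: (12)²·∫cos(4x)² dx = 144·π/2 = 72*π.
  So ∫_0^π (u')² dx = 72*π.
||u||_{H^1}^2 = (9*π/2) + (72*π) = 153*π/2.


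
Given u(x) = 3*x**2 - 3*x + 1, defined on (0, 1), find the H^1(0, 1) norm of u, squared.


||u||_{H^1}^2 = 33/10

The H^1 norm (squared) on an interval (0, L) is
  ||u||_{H^1}^2 = ∫_0^L u(x)^2 dx + ∫_0^L u'(x)^2 dx.
Compute u'(x) = 6*x - 3.
Then u(x)^2 = 9*x**4 - 18*x**3 + 15*x**2 - 6*x + 1 and u'(x)^2 = 36*x**2 - 36*x + 9.
Integrate each monomial from 0 to 1 using ∫_0^1 c·x^n dx = c·1^(n+1)/(n+1):
  ∫_0^1 u(x)^2 dx = ∫_0^1 (9*x^4 - 18*x^3 + 15*x^2 - 6*x + 1) dx. Term by term:
    ∫_0^1 9*x^4 dx = 9/5;  ∫_0^1 -18*x^3 dx = -9/2;  ∫_0^1 15*x^2 dx = 5;
    ∫_0^1 -6*x dx = -3;  ∫_0^1 1 dx = 1.
  Sum: 9/5 − 9/2 + 5 − 3 + 1 = 3/10.
  ∫_0^1 u'(x)^2 dx = ∫_0^1 (36*x^2 - 36*x + 9) dx. Term by term:
    ∫_0^1 36*x^2 dx = 12;  ∫_0^1 -36*x dx = -18;  ∫_0^1 9 dx = 9.
  Sum: 12 − 18 + 9 = 3.
Adding: ||u||_{H^1}^2 = 3/10 + 3 = 33/10.


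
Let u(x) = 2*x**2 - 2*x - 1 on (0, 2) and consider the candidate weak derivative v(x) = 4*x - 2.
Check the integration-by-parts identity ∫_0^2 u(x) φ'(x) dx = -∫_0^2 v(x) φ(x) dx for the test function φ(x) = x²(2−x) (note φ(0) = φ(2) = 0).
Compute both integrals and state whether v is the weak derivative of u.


LHS = -56/15, RHS = -56/15. Yes, v = u' weakly.

u(x) = 2*x**2 - 2*x - 1, classical derivative u'(x) = 4*x - 2.
φ(x) = x²(2−x), so φ'(x) = x*(4 - 3*x).
Note φ(0) = φ(2) = 0, so the boundary term u·φ vanishes.
LHS = ∫_0^2 u(x) φ'(x) dx = ∫_0^2 (-6*x^4 + 14*x^3 - 5*x^2 - 4*x) dx. Term by term:
  ∫_0^2 -6*x^4 dx = -192/5;  ∫_0^2 14*x^3 dx = 56;  ∫_0^2 -5*x^2 dx = -40/3;
  ∫_0^2 -4*x dx = -8.
Sum: -192/5 + 56 − 40/3 − 8 = -56/15.
So LHS = -56/15.
∫_0^2 v(x) φ(x) dx = ∫_0^2 (-4*x^4 + 10*x^3 - 4*x^2) dx. Term by term:
  ∫_0^2 -4*x^4 dx = -128/5;  ∫_0^2 10*x^3 dx = 40;  ∫_0^2 -4*x^2 dx = -32/3.
Sum: -128/5 + 40 − 32/3 = 56/15.
So RHS = -∫_0^2 v(x) φ(x) dx = -56/15.
LHS = RHS, so the identity holds for this test φ.
Moreover u is smooth here and v(x) = u'(x) = 4*x - 2 pointwise, so the identity holds for every test function. Hence v is the weak derivative of u.


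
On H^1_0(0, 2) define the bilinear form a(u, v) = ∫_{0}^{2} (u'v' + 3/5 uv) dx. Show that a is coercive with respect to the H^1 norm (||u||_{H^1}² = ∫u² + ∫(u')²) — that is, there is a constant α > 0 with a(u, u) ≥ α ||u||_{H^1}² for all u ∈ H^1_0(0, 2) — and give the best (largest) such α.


α = (12/5 + π^2)/(4 + π^2)

Coercivity of a(·,·) on H^1_0(0, 2) means a(u, u) ≥ α ||u||_{H^1}² for every u ∈ H^1_0.
The interval has length L = 2, and Poincaré/coercivity depend only on L. Here a(u, u) = ∫(u')² + (3/5)·∫u².
Here 0 < c = 3/5 < 1. The condition a(u,u) ≥ α||u||_{H^1}² reads (1−α)∫(u')² ≥ (α−c)∫u². Any admissible α is ≤ 1 (rapidly oscillating u have ∫u²/∫(u')² → 0), and α = 1 would force 0 ≥ (1−c)∫u², impossible since c < 1; so 1−α > 0. By the sharp Poincaré inequality on H^1_0 of an interval of length L, ∫(u')² ≥ (π/L)²∫u² with equality for the first sine mode sin(π(x−x₀)/L) (x₀ the left endpoint), so the inequality holds for all u iff (1−α)(π/L)² ≥ α − c, i.e. α ≤ ((π/L)² + c)/((π/L)² + 1) = (1 + c(L/π)²)/(1 + (L/π)²). With (π/L)² = π^2/4 and c = 3/5, the largest admissible constant is α = ((π/L)² + c)/((π/L)² + 1).
Simplifying, α = (12/5 + π^2)/(4 + π^2).


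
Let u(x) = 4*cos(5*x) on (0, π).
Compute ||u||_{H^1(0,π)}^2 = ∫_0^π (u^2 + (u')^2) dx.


||u||_{H^1(0,π)}^2 = 208*π

u'(x) = -20*sin(5*x).
Expand u² and (u')² and integrate term by term on (0, π), using: for integers n ≥ 1, ∫_0^π sin²(nx) dx = ∫_0^π cos²(nx) dx = π/2; for n ≠ n', ∫_0^π sin(nx)sin(n'x) dx = ∫_0^π cos(nx)cos(n'x) dx = 0; and by product-to-sum, ∫_0^π sin(nx)cos(n'x) dx = ½∫_0^π [sin((n+n')x) + sin((n−n')x)] dx, which is 0 when n+n' is even and 2n/(n²−n'²) when n+n' is odd (it need not vanish on (0, π)).
  u² squared terms: (4)²·∫cos(5x)² dx = 16·π/2 = 8*π.
  So ∫_0^π u² dx = 8*π.
  (u')² squared terms: (-20)²·∫sin(5x)² dx = 400·π/2 = 200*π.
  So ∫_0^π (u')² dx = 200*π.
||u||_{H^1}^2 = (8*π) + (200*π) = 208*π.


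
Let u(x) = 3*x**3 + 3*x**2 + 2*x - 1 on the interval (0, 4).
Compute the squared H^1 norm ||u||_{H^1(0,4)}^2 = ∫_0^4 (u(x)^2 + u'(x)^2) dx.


||u||_{H^1}^2 = 6637268/105

The H^1 norm (squared) on an interval (0, L) is
  ||u||_{H^1}^2 = ∫_0^L u(x)^2 dx + ∫_0^L u'(x)^2 dx.
Compute u'(x) = 9*x**2 + 6*x + 2.
Then u(x)^2 = 9*x**6 + 18*x**5 + 21*x**4 + 6*x**3 - 2*x**2 - 4*x + 1 and u'(x)^2 = 81*x**4 + 108*x**3 + 72*x**2 + 24*x + 4.
Integrate each monomial from 0 to 4 using ∫_0^4 c·x^n dx = c·4^(n+1)/(n+1):
  ∫_0^4 u(x)^2 dx = ∫_0^4 (9*x^6 + 18*x^5 + 21*x^4 + 6*x^3 - 2*x^2 - 4*x + 1) dx. Term by term:
    ∫_0^4 9*x^6 dx = 147456/7;  ∫_0^4 18*x^5 dx = 12288;  ∫_0^4 21*x^4 dx = 21504/5;
    ∫_0^4 6*x^3 dx = 384;  ∫_0^4 -2*x^2 dx = -128/3;  ∫_0^4 -4*x dx = -32;
    ∫_0^4 1 dx = 4.
  Sum: 147456/7 + 12288 + 21504/5 + 384 − 128/3 − 32 + 4 = 3986564/105.
  ∫_0^4 u'(x)^2 dx = ∫_0^4 (81*x^4 + 108*x^3 + 72*x^2 + 24*x + 4) dx. Term by term:
    ∫_0^4 81*x^4 dx = 82944/5;  ∫_0^4 108*x^3 dx = 6912;  ∫_0^4 72*x^2 dx = 1536;
    ∫_0^4 24*x dx = 192;  ∫_0^4 4 dx = 16.
  Sum: 82944/5 + 6912 + 1536 + 192 + 16 = 126224/5.
Adding: ||u||_{H^1}^2 = 3986564/105 + 126224/5 = 6637268/105.


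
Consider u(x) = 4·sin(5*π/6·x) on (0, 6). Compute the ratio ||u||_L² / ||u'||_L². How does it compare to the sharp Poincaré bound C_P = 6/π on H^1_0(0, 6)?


||u||_L² / ||u'||_L² = 6/(5*π) < C_P = 6/π.

u(x) = 4·sin(5*π/6·x), so u'(x) = 10*π*cos(5*π*x/6)/3.
Writing u(x) = A·sin(kπx/L) with A = 4 and k = 5, use ∫_0^L sin²(kπx/L) dx = L/2 and ∫_0^L cos²(kπx/L) dx = L/2.
u² = 16·sin²(5*π/6·x) and (u')² = 100*π^2/9·cos²(5*π/6·x), and each of sin², cos² integrates to L/2 = 3 over (0, 6).
∫_0^6 u² dx = 48, so ||u||_L² = 4*sqrt(3).
∫_0^6 (u')² dx = 100*π^2/3, so ||u'||_L² = 10*sqrt(3)*π/3.
Ratio ||u||_L² / ||u'||_L² = 6/(5*π).
Sharp Poincaré constant on H^1_0(0, 6) is C_P = L/π = 6/π, achieved by sin(π/6·x).
This is the k = 5 harmonic; the ratio L/(kπ) is strictly less than C_P = L/π, consistent with the sharp inequality ||u||_L² ≤ C_P ||u'||_L².


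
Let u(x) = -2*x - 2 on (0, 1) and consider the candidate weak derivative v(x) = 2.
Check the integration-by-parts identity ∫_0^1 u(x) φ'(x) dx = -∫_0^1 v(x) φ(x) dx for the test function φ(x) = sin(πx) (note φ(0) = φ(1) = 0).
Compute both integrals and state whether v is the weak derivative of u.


LHS = 4/π, RHS = -4/π. No, v is not the weak derivative of u.

u(x) = -2*x - 2, classical derivative u'(x) = -2.
φ(x) = sin(πx), so φ'(x) = π*cos(π*x).
Note φ(0) = φ(1) = 0, so the boundary term u·φ vanishes.
LHS = ∫_0^1 u(x) φ'(x) dx = ∫_0^1 (-2*π*x*cos(π*x) - 2*π*cos(π*x)) dx. Term by term:
  ∫_0^1 -2*π*cos(π*x) dx = 0;  ∫_0^1 -2*π*x*cos(π*x) dx = 4/π.
Sum: 0 + 4/π = 4/π.
So LHS = 4/π.
∫_0^1 v(x) φ(x) dx = ∫_0^1 (2*sin(π*x)) dx. Term by term:
  ∫_0^1 2*sin(π*x) dx = 4/π.
So RHS = -∫_0^1 v(x) φ(x) dx = -4/π.
LHS − RHS = 8/π ≠ 0, so the identity fails.
(For a valid weak derivative the identity must hold for EVERY test function, in particular this one. The failure shows v is NOT the weak derivative of u.)
Correct weak derivative would be u'(x) = -2.


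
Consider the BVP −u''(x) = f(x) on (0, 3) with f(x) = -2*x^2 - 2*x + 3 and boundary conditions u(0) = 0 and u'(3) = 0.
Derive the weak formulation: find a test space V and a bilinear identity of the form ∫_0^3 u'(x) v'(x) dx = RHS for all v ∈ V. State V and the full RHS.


V = {v ∈ H^1(0, 3) : v(0) = 0} (test functions vanish at x = 0 where u is specified); weak form: ∫_0^3 u'v' dx = ∫_0^3 (-2*x^2 - 2*x + 3) v dx for all v ∈ V.

Multiply both sides by a test function v and integrate from 0 to 3:
  ∫_0^3 −u''(x) v(x) dx = ∫_0^3 f(x) v(x) dx.
Integrate the LHS by parts once:
  ∫_0^3 −u'' v dx = −[u'(x) v(x)]_0^3 + ∫_0^3 u'(x) v'(x) dx.
Thus ∫_0^3 u'(x) v'(x) dx = ∫_0^3 f(x) v(x) dx + [u'(x) v(x)]_0^3.
Choose V so that boundary terms are either known or forced to vanish.
Mixed BC: u(0) = 0 (Dirichlet) and u'(3) = 0 (Neumann). Define V = {v ∈ H^1(0, 3) : v(0) = 0}. Then [u' v]_0^3 = u'(3)·v(3) − u'(0)·0 = 0.
Weak formulation: find u (satisfying any essential BC) such that ∫_0^3 u'(x) v'(x) dx = ∫_0^3 f v dx for all v ∈ V (Dirichlet at 0 absorbed into V; the Neumann datum at x = 3 is zero, so no boundary term remains).
Substituting f(x) = -2*x^2 - 2*x + 3, the right-hand side is ∫_0^3 (-2*x^2 - 2*x + 3) v dx.


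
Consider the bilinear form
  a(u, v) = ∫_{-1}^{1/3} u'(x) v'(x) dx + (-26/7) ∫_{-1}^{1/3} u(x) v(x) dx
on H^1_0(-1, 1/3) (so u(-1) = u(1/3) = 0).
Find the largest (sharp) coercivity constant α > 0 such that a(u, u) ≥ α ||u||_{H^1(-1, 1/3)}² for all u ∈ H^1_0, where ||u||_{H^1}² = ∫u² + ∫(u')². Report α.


α = (-416 + 63*π^2)/(7*(16 + 9*π^2))

Coercivity of a(·,·) on H^1_0(-1, 1/3) means a(u, u) ≥ α ||u||_{H^1}² for every u ∈ H^1_0.
The interval has length L = 4/3, and Poincaré/coercivity depend only on L. Here a(u, u) = ∫(u')² + (-26/7)·∫u².
Here c = -26/7 < 0 with |c| < (π/L)² = 9*π^2/16, so coercivity still holds. The condition a(u,u) ≥ α||u||_{H^1}² reads (1−α)∫(u')² ≥ (α−c)∫u². Any admissible α is ≤ 1 (rapidly oscillating u have ∫u²/∫(u')² → 0), and α = 1 would force 0 ≥ (1−c)∫u², impossible since c < 1; so 1−α > 0. By the sharp Poincaré inequality on H^1_0 of an interval of length L, ∫(u')² ≥ (π/L)²∫u² with equality for the first sine mode sin(π(x−x₀)/L) (x₀ the left endpoint), so the inequality holds for all u iff (1−α)(π/L)² ≥ α − c, i.e. α ≤ ((π/L)² + c)/((π/L)² + 1) = (1 + c(L/π)²)/(1 + (L/π)²). (Direct route, valid since c ≤ 0: Poincaré gives c∫u² ≥ c(L/π)²∫(u')², so a(u,u) ≥ (1 + c(L/π)²)∫(u')², while ||u||_{H^1}² ≤ (1 + (L/π)²)∫(u')²; dividing yields the same α.) With (π/L)² = 9*π^2/16 and c = -26/7, the largest admissible constant is α = ((π/L)² + c)/((π/L)² + 1).
Simplifying, α = (-416 + 63*π^2)/(7*(16 + 9*π^2)).


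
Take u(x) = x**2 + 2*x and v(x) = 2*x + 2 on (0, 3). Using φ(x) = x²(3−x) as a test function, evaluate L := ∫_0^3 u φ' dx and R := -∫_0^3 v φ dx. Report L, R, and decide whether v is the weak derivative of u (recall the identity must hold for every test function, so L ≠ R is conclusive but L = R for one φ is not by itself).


LHS = -189/5, RHS = -189/5. Yes, v = u' weakly.

u(x) = x**2 + 2*x, classical derivative u'(x) = 2*x + 2.
φ(x) = x²(3−x), so φ'(x) = 3*x*(2 - x).
Note φ(0) = φ(3) = 0, so the boundary term u·φ vanishes.
LHS = ∫_0^3 u(x) φ'(x) dx = ∫_0^3 (-3*x^4 + 12*x^2) dx. Term by term:
  ∫_0^3 -3*x^4 dx = -729/5;  ∫_0^3 12*x^2 dx = 108.
Sum: -729/5 + 108 = -189/5.
So LHS = -189/5.
∫_0^3 v(x) φ(x) dx = ∫_0^3 (-2*x^4 + 4*x^3 + 6*x^2) dx. Term by term:
  ∫_0^3 -2*x^4 dx = -486/5;  ∫_0^3 4*x^3 dx = 81;  ∫_0^3 6*x^2 dx = 54.
Sum: -486/5 + 81 + 54 = 189/5.
So RHS = -∫_0^3 v(x) φ(x) dx = -189/5.
LHS = RHS, so the identity holds for this test φ.
Moreover u is smooth here and v(x) = u'(x) = 2*x + 2 pointwise, so the identity holds for every test function. Hence v is the weak derivative of u.


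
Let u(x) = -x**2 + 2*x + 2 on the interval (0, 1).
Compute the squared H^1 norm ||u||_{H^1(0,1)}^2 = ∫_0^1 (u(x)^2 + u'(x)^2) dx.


||u||_{H^1}^2 = 128/15

The H^1 norm (squared) on an interval (0, L) is
  ||u||_{H^1}^2 = ∫_0^L u(x)^2 dx + ∫_0^L u'(x)^2 dx.
Compute u'(x) = 2 - 2*x.
Then u(x)^2 = x**4 - 4*x**3 + 8*x + 4 and u'(x)^2 = 4*x**2 - 8*x + 4.
Integrate each monomial from 0 to 1 using ∫_0^1 c·x^n dx = c·1^(n+1)/(n+1):
  ∫_0^1 u(x)^2 dx = ∫_0^1 (x^4 - 4*x^3 + 8*x + 4) dx. Term by term:
    ∫_0^1 x^4 dx = 1/5;  ∫_0^1 -4*x^3 dx = -1;  ∫_0^1 8*x dx = 4;
    ∫_0^1 4 dx = 4.
  Sum: 1/5 − 1 + 4 + 4 = 36/5.
  ∫_0^1 u'(x)^2 dx = ∫_0^1 (4*x^2 - 8*x + 4) dx. Term by term:
    ∫_0^1 4*x^2 dx = 4/3;  ∫_0^1 -8*x dx = -4;  ∫_0^1 4 dx = 4.
  Sum: 4/3 − 4 + 4 = 4/3.
Adding: ||u||_{H^1}^2 = 36/5 + 4/3 = 128/15.


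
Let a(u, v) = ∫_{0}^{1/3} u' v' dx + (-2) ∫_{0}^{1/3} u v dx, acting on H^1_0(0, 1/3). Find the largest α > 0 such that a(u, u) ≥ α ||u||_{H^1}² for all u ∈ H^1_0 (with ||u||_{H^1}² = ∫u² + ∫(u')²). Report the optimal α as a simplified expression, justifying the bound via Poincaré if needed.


α = (-2 + 9*π^2)/(1 + 9*π^2)

Coercivity of a(·,·) on H^1_0(0, 1/3) means a(u, u) ≥ α ||u||_{H^1}² for every u ∈ H^1_0.
The interval has length L = 1/3, and Poincaré/coercivity depend only on L. Here a(u, u) = ∫(u')² + (-2)·∫u².
Here c = -2 < 0 with |c| < (π/L)² = 9*π^2, so coercivity still holds. The condition a(u,u) ≥ α||u||_{H^1}² reads (1−α)∫(u')² ≥ (α−c)∫u². Any admissible α is ≤ 1 (rapidly oscillating u have ∫u²/∫(u')² → 0), and α = 1 would force 0 ≥ (1−c)∫u², impossible since c < 1; so 1−α > 0. By the sharp Poincaré inequality on H^1_0 of an interval of length L, ∫(u')² ≥ (π/L)²∫u² with equality for the first sine mode sin(π(x−x₀)/L) (x₀ the left endpoint), so the inequality holds for all u iff (1−α)(π/L)² ≥ α − c, i.e. α ≤ ((π/L)² + c)/((π/L)² + 1) = (1 + c(L/π)²)/(1 + (L/π)²). (Direct route, valid since c ≤ 0: Poincaré gives c∫u² ≥ c(L/π)²∫(u')², so a(u,u) ≥ (1 + c(L/π)²)∫(u')², while ||u||_{H^1}² ≤ (1 + (L/π)²)∫(u')²; dividing yields the same α.) With (π/L)² = 9*π^2 and c = -2, the largest admissible constant is α = ((π/L)² + c)/((π/L)² + 1).
Simplifying, α = (-2 + 9*π^2)/(1 + 9*π^2).


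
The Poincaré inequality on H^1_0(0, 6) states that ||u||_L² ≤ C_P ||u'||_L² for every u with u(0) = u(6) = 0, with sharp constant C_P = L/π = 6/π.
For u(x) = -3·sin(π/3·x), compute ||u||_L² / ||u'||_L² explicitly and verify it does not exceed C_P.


||u||_L² / ||u'||_L² = 3/π < C_P = 6/π.

u(x) = -3·sin(π/3·x), so u'(x) = -π*cos(π*x/3).
Writing u(x) = A·sin(kπx/L) with A = -3 and k = 2, use ∫_0^L sin²(kπx/L) dx = L/2 and ∫_0^L cos²(kπx/L) dx = L/2.
u² = 9·sin²(π/3·x) and (u')² = π^2·cos²(π/3·x), and each of sin², cos² integrates to L/2 = 3 over (0, 6).
∫_0^6 u² dx = 27, so ||u||_L² = 3*sqrt(3).
∫_0^6 (u')² dx = 3*π^2, so ||u'||_L² = sqrt(3)*π.
Ratio ||u||_L² / ||u'||_L² = 3/π.
Sharp Poincaré constant on H^1_0(0, 6) is C_P = L/π = 6/π, achieved by sin(π/6·x).
This is the k = 2 harmonic; the ratio L/(kπ) is strictly less than C_P = L/π, consistent with the sharp inequality ||u||_L² ≤ C_P ||u'||_L².


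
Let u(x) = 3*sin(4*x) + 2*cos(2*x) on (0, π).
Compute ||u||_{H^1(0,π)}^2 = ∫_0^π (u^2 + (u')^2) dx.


||u||_{H^1(0,π)}^2 = 173*π/2

u'(x) = -4*sin(2*x) + 12*cos(4*x).
Expand u² and (u')² and integrate term by term on (0, π), using: for integers n ≥ 1, ∫_0^π sin²(nx) dx = ∫_0^π cos²(nx) dx = π/2; for n ≠ n', ∫_0^π sin(nx)sin(n'x) dx = ∫_0^π cos(nx)cos(n'x) dx = 0; and by product-to-sum, ∫_0^π sin(nx)cos(n'x) dx = ½∫_0^π [sin((n+n')x) + sin((n−n')x)] dx, which is 0 when n+n' is even and 2n/(n²−n'²) when n+n' is odd (it need not vanish on (0, π)).
  u² squared terms: (2)²·∫cos(2x)² dx = 4·π/2 = 2*π;  (3)²·∫sin(4x)² dx = 9·π/2 = 9*π/2.
  u² cross terms: 2·(2)·(3)·∫cos(2x)·sin(4x) dx = 12·(0) = 0.
  So ∫_0^π u² dx = 2*π + 9*π/2 + 0 = 13*π/2.
  (u')² squared terms: (-4)²·∫sin(2x)² dx = 16·π/2 = 8*π;  (12)²·∫cos(4x)² dx = 144·π/2 = 72*π.
  (u')² cross terms: 2·(-4)·(12)·∫sin(2x)·cos(4x) dx = -96·(0) = 0.
  So ∫_0^π (u')² dx = 8*π + 72*π + 0 = 80*π.
||u||_{H^1}^2 = (13*π/2) + (80*π) = 173*π/2.


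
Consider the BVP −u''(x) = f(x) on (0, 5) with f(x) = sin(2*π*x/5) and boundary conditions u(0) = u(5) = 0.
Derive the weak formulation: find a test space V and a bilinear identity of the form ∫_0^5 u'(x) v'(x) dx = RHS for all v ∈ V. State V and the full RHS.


V = H^1_0(0, 5) (so v(0) = v(5) = 0); weak form: ∫_0^5 u'v' dx = ∫_0^5 (sin(2*π*x/5)) v dx for all v ∈ V.

Multiply both sides by a test function v and integrate from 0 to 5:
  ∫_0^5 −u''(x) v(x) dx = ∫_0^5 f(x) v(x) dx.
Integrate the LHS by parts once:
  ∫_0^5 −u'' v dx = −[u'(x) v(x)]_0^5 + ∫_0^5 u'(x) v'(x) dx.
Thus ∫_0^5 u'(x) v'(x) dx = ∫_0^5 f(x) v(x) dx + [u'(x) v(x)]_0^5.
Choose V so that boundary terms are either known or forced to vanish.
u is Dirichlet: u(0) = u(5) = 0. Let V = H^1_0(0, 5); then v(0) = v(5) = 0, and [u' v]_0^5 = 0.
Weak formulation: find u (satisfying any essential BC) such that ∫_0^5 u'(x) v'(x) dx = ∫_0^5 f v dx for all v ∈ V.
Substituting f(x) = sin(2*π*x/5), the right-hand side is ∫_0^5 (sin(2*π*x/5)) v dx.


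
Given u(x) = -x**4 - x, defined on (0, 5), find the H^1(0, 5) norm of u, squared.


||u||_{H^1}^2 = 25331690/63

The H^1 norm (squared) on an interval (0, L) is
  ||u||_{H^1}^2 = ∫_0^L u(x)^2 dx + ∫_0^L u'(x)^2 dx.
Compute u'(x) = -4*x**3 - 1.
Then u(x)^2 = x**8 + 2*x**5 + x**2 and u'(x)^2 = 16*x**6 + 8*x**3 + 1.
Integrate each monomial from 0 to 5 using ∫_0^5 c·x^n dx = c·5^(n+1)/(n+1):
  ∫_0^5 u(x)^2 dx = ∫_0^5 (x^8 + 2*x^5 + x^2) dx. Term by term:
    ∫_0^5 x^8 dx = 1953125/9;  ∫_0^5 2*x^5 dx = 15625/3;  ∫_0^5 x^2 dx = 125/3.
  Sum: 1953125/9 + 15625/3 + 125/3 = 2000375/9.
  ∫_0^5 u'(x)^2 dx = ∫_0^5 (16*x^6 + 8*x^3 + 1) dx. Term by term:
    ∫_0^5 16*x^6 dx = 1250000/7;  ∫_0^5 8*x^3 dx = 1250;  ∫_0^5 1 dx = 5.
  Sum: 1250000/7 + 1250 + 5 = 1258785/7.
Adding: ||u||_{H^1}^2 = 2000375/9 + 1258785/7 = 25331690/63.
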